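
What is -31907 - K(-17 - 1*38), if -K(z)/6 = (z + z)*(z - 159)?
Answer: 109333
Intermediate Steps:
K(z) = -12*z*(-159 + z) (K(z) = -6*(z + z)*(z - 159) = -6*2*z*(-159 + z) = -12*z*(-159 + z))
-31907 - K(-17 - 1*38) = -31907 - 12*(-17 - 1*38)*(159 - (-17 - 1*38)) = -31907 - 12*(-17 - 38)*(159 - (-17 - 38)) = -31907 - 12*(-55)*(159 - 1*(-55)) = -31907 - 12*(-55)*(159 + 55) = -31907 - 12*(-55)*214 = -31907 - 1*(-141240) = -31907 + 141240 = 109333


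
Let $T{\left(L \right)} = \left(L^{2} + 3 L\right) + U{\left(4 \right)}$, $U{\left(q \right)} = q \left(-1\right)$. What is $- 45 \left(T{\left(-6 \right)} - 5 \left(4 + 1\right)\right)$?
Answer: $495$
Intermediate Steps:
$U{\left(q \right)} = - q$
$T{\left(L \right)} = -4 + L^{2} + 3 L$ ($T{\left(L \right)} = \left(L^{2} + 3 L\right) - 4 = -4 + L^{2} + 3 L$)
$- 45 \left(T{\left(-6 \right)} - 5 \left(4 + 1\right)\right) = - 45 \left(\left(-4 + \left(-6\right)^{2} + 3 \left(-6\right)\right) - 5 \left(4 + 1\right)\right) = - 45 \left(\left(-4 + 36 - 18\right) - 25\right) = - 45 \left(14 - 25\right) = \left(-45\right) \left(-11\right) = 495$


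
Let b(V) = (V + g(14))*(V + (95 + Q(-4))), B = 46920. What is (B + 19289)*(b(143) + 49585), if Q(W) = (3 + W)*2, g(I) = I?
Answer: 5736149133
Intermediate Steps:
Q(W) = 6 + 2*W
b(V) = (14 + V)*(93 + V) (b(V) = (V + 14)*(V + (95 + (6 + 2*(-4)))) = (14 + V)*(V + (95 + (6 - 8))) = (14 + V)*(V + (95 - 2)) = (14 + V)*(V + 93) = (14 + V)*(93 + V))
(B + 19289)*(b(143) + 49585) = (46920 + 19289)*((1302 + 143² + 107*143) + 49585) = 66209*((1302 + 20449 + 15301) + 49585) = 66209*(37052 + 49585) = 66209*86637 = 5736149133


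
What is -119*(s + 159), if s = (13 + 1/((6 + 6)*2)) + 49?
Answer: -631295/24 ≈ -26304.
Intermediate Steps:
s = 1489/24 (s = (13 + 1/(12*2)) + 49 = (13 + 1/24) + 49 = 313/24 + 49 = 1489/24 ≈ 62.042)
-119*(s + 159) = -119*(1489/24 + 159) = -119*5305/24 = -631295/24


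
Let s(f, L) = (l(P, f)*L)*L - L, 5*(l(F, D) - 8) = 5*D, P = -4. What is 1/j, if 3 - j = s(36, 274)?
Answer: -1/3303067 ≈ -3.0275e-7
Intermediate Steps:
l(F, D) = 8 + D (l(F, D) = 8 + (5*D)/5 = 8 + D)
s(f, L) = -L + L²*(8 + f) (s(f, L) = ((8 + f)*L)*L - L = (L*(8 + f))*L - L = L²*(8 + f) - L = -L + L²*(8 + f))
j = -3303067 (j = 3 - 274*(-1 + 274*(8 + 36)) = 3 - 274*(-1 + 274*44) = 3 - 274*(-1 + 12056) = 3 - 274*12055 = 3 - 1*3303070 = 3 - 3303070 = -3303067)
1/j = 1/(-3303067) = -1/3303067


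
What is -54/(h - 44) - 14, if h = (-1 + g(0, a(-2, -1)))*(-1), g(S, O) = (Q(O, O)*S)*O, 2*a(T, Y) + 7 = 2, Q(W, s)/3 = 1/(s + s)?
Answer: -548/43 ≈ -12.744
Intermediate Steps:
Q(W, s) = 3/(2*s) (Q(W, s) = 3/(s + s) = 3/((2*s)) = 3*(1/(2*s)) = 3/(2*s))
a(T, Y) = -5/2 (a(T, Y) = -7/2 + (½)*2 = -7/2 + 1 = -5/2)
g(S, O) = 3*S/2 (g(S, O) = ((3/(2*O))*S)*O = (3*S/(2*O))*O = 3*S/2)
h = 1 (h = (-1 + (3/2)*0)*(-1) = (-1 + 0)*(-1) = -1*(-1) = 1)
-54/(h - 44) - 14 = -54/(1 - 44) - 14 = -54/(-43) - 14 = -54*(-1/43) - 14 = 54/43 - 14 = -548/43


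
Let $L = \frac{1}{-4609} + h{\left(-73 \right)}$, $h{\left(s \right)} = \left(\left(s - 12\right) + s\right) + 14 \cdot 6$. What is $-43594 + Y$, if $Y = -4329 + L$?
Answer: $- \frac{221218174}{4609} \approx -47997.0$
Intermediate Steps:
$h{\left(s \right)} = 72 + 2 s$ ($h{\left(s \right)} = \left(\left(-12 + s\right) + s\right) + 84 = \left(-12 + 2 s\right) + 84 = 72 + 2 s$)
$L = - \frac{341067}{4609}$ ($L = \frac{1}{-4609} + \left(72 + 2 \left(-73\right)\right) = - \frac{1}{4609} + \left(72 - 146\right) = - \frac{1}{4609} - 74 = - \frac{341067}{4609} \approx -74.0$)
$Y = - \frac{20293428}{4609}$ ($Y = -4329 - \frac{341067}{4609} = - \frac{20293428}{4609} \approx -4403.0$)
$-43594 + Y = -43594 - \frac{20293428}{4609} = - \frac{221218174}{4609}$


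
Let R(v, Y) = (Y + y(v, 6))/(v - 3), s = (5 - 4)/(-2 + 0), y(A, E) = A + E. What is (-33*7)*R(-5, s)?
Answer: 231/16 ≈ 14.438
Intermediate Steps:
s = -½ (s = 1/(-2) = 1*(-½) = -½ ≈ -0.50000)
R(v, Y) = (6 + Y + v)/(-3 + v) (R(v, Y) = (Y + (v + 6))/(v - 3) = (Y + (6 + v))/(-3 + v) = (6 + Y + v)/(-3 + v))
(-33*7)*R(-5, s) = (-33*7)*((6 - ½ - 5)/(-3 - 5)) = -231/((-8)*2) = -(-231)/(8*2) = -231*(-1/16) = 231/16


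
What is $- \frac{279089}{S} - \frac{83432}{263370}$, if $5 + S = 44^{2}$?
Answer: $- \frac{36832388561}{254283735} \approx -144.85$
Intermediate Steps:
$S = 1931$ ($S = -5 + 44^{2} = -5 + 1936 = 1931$)
$- \frac{279089}{S} - \frac{83432}{263370} = - \frac{279089}{1931} - \frac{83432}{263370} = \left(-279089\right) \frac{1}{1931} - \frac{41716}{131685} = - \frac{279089}{1931} - \frac{41716}{131685} = - \frac{36832388561}{254283735}$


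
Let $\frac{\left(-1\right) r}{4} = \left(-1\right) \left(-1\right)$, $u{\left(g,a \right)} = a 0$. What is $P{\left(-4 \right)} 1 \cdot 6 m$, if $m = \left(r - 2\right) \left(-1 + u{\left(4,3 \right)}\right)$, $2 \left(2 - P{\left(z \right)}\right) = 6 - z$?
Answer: $-108$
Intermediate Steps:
$u{\left(g,a \right)} = 0$
$P{\left(z \right)} = -1 + \frac{z}{2}$ ($P{\left(z \right)} = 2 - \frac{6 - z}{2} = 2 + \left(-3 + \frac{z}{2}\right) = -1 + \frac{z}{2}$)
$r = -4$ ($r = - 4 \left(\left(-1\right) \left(-1\right)\right) = \left(-4\right) 1 = -4$)
$m = 6$ ($m = \left(-4 - 2\right) \left(-1 + 0\right) = \left(-6\right) \left(-1\right) = 6$)
$P{\left(-4 \right)} 1 \cdot 6 m = \left(-1 + \frac{1}{2} \left(-4\right)\right) 1 \cdot 6 \cdot 6 = \left(-1 - 2\right) 1 \cdot 36 = \left(-3\right) 1 \cdot 36 = \left(-3\right) 36 = -108$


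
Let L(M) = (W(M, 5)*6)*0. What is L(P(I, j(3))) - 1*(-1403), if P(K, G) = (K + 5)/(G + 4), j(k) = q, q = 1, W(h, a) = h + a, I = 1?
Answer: 1403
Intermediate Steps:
W(h, a) = a + h
j(k) = 1
P(K, G) = (5 + K)/(4 + G)
L(M) = 0 (L(M) = ((5 + M)*6)*0 = (30 + 6*M)*0 = 0)
L(P(I, j(3))) - 1*(-1403) = 0 - 1*(-1403) = 0 + 1403 = 1403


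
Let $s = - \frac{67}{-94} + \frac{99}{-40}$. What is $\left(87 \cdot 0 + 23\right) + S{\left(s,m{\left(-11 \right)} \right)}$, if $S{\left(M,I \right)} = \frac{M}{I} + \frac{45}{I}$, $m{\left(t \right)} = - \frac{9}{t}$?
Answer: $\frac{1283317}{16920} \approx 75.846$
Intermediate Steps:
$s = - \frac{3313}{1880}$ ($s = \left(-67\right) \left(- \frac{1}{94}\right) + 99 \left(- \frac{1}{40}\right) = \frac{67}{94} - \frac{99}{40} = - \frac{3313}{1880} \approx -1.7622$)
$S{\left(M,I \right)} = \frac{45}{I} + \frac{M}{I}$
$\left(87 \cdot 0 + 23\right) + S{\left(s,m{\left(-11 \right)} \right)} = \left(87 \cdot 0 + 23\right) + \frac{45 - \frac{3313}{1880}}{\left(-9\right) \frac{1}{-11}} = \left(0 + 23\right) + \frac{1}{\left(-9\right) \left(- \frac{1}{11}\right)} \frac{81287}{1880} = 23 + \frac{1}{\frac{9}{11}} \cdot \frac{81287}{1880} = 23 + \frac{11}{9} \cdot \frac{81287}{1880} = 23 + \frac{894157}{16920} = \frac{1283317}{16920}$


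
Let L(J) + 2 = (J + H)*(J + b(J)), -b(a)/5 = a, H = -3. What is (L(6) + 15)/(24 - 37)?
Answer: 59/13 ≈ 4.5385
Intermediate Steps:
b(a) = -5*a
L(J) = -2 - 4*J*(-3 + J) (L(J) = -2 + (J - 3)*(J - 5*J) = -2 + (-3 + J)*(-4*J) = -2 - 4*J*(-3 + J))
(L(6) + 15)/(24 - 37) = ((-2 - 4*6**2 + 12*6) + 15)/(24 - 37) = ((-2 - 4*36 + 72) + 15)/(-13) = -((-2 - 144 + 72) + 15)/13 = -(-74 + 15)/13 = -1/13*(-59) = 59/13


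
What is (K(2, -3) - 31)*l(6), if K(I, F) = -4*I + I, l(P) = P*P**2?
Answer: -7992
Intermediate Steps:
l(P) = P**3
K(I, F) = -3*I
(K(2, -3) - 31)*l(6) = (-3*2 - 31)*6**3 = (-6 - 31)*216 = -37*216 = -7992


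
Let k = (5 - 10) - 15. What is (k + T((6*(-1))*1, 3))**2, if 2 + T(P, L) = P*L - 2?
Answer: 1764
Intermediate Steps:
T(P, L) = -4 + L*P (T(P, L) = -2 + (P*L - 2) = -2 + (L*P - 2) = -2 + (-2 + L*P) = -4 + L*P)
k = -20 (k = -5 - 15 = -20)
(k + T((6*(-1))*1, 3))**2 = (-20 + (-4 + 3*((6*(-1))*1)))**2 = (-20 + (-4 + 3*(-6*1)))**2 = (-20 + (-4 + 3*(-6)))**2 = (-20 + (-4 - 18))**2 = (-20 - 22)**2 = (-42)**2 = 1764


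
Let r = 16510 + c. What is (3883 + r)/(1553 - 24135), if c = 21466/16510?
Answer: -84177474/93207205 ≈ -0.90312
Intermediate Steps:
c = 10733/8255 (c = 21466*(1/16510) = 10733/8255 ≈ 1.3002)
r = 136300783/8255 (r = 16510 + 10733/8255 = 136300783/8255 ≈ 16511.)
(3883 + r)/(1553 - 24135) = (3883 + 136300783/8255)/(1553 - 24135) = (168354948/8255)/(-22582) = (168354948/8255)*(-1/22582) = -84177474/93207205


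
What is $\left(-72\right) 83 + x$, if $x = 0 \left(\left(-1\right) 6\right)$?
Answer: $-5976$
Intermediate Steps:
$x = 0$ ($x = 0 \left(-6\right) = 0$)
$\left(-72\right) 83 + x = \left(-72\right) 83 + 0 = -5976 + 0 = -5976$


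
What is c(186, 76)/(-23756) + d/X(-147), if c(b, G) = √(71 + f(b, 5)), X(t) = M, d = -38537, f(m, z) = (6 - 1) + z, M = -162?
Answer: 457741757/1924236 ≈ 237.88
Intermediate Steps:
f(m, z) = 5 + z
X(t) = -162
c(b, G) = 9 (c(b, G) = √(71 + (5 + 5)) = √(71 + 10) = √81 = 9)
c(186, 76)/(-23756) + d/X(-147) = 9/(-23756) - 38537/(-162) = 9*(-1/23756) - 38537*(-1/162) = -9/23756 + 38537/162 = 457741757/1924236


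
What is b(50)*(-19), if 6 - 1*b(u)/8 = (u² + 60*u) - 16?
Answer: 832656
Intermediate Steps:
b(u) = 176 - 480*u - 8*u² (b(u) = 48 - 8*((u² + 60*u) - 16) = 48 - 8*(-16 + u² + 60*u) = 48 + (128 - 480*u - 8*u²) = 176 - 480*u - 8*u²)
b(50)*(-19) = (176 - 480*50 - 8*50²)*(-19) = (176 - 24000 - 8*2500)*(-19) = (176 - 24000 - 20000)*(-19) = -43824*(-19) = 832656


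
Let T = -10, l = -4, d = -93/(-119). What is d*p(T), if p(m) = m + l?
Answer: -186/17 ≈ -10.941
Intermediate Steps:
d = 93/119 (d = -93*(-1/119) = 93/119 ≈ 0.78151)
p(m) = -4 + m (p(m) = m - 4 = -4 + m)
d*p(T) = 93*(-4 - 10)/119 = (93/119)*(-14) = -186/17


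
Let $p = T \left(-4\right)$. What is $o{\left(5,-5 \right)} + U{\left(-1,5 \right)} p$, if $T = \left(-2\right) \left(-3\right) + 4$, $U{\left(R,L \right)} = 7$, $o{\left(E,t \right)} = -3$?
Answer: $-283$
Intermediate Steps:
$T = 10$ ($T = 6 + 4 = 10$)
$p = -40$ ($p = 10 \left(-4\right) = -40$)
$o{\left(5,-5 \right)} + U{\left(-1,5 \right)} p = -3 + 7 \left(-40\right) = -3 - 280 = -283$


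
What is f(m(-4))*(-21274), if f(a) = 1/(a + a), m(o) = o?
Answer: 10637/4 ≈ 2659.3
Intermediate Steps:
f(a) = 1/(2*a)
f(m(-4))*(-21274) = ((½)/(-4))*(-21274) = ((½)*(-¼))*(-21274) = -⅛*(-21274) = 10637/4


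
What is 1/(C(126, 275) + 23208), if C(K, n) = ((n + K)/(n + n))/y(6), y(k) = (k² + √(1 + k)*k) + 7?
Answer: 1601660031950/37171357463882743 + 1323300*√7/260199502247179201 ≈ 4.3089e-5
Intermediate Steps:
y(k) = 7 + k² + k*√(1 + k) (y(k) = (k² + k*√(1 + k)) + 7 = 7 + k² + k*√(1 + k))
C(K, n) = (K + n)/(2*n*(43 + 6*√7)) (C(K, n) = ((n + K)/(n + n))/(7 + 6² + 6*√(1 + 6)) = ((K + n)/((2*n)))/(7 + 36 + 6*√7) = ((K + n)*(1/(2*n)))/(43 + 6*√7) = ((K + n)/(2*n))/(43 + 6*√7) = (K + n)/(2*n*(43 + 6*√7)))
1/(C(126, 275) + 23208) = 1/((½)*(126 + 275)/(275*(43 + 6*√7)) + 23208) = 1/((½)*(1/275)*401/(43 + 6*√7) + 23208) = 1/(401/(550*(43 + 6*√7)) + 23208) = 1/(23208 + 401/(550*(43 + 6*√7)))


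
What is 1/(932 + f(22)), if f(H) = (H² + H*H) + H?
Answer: 1/1922 ≈ 0.00052029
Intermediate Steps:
f(H) = H + 2*H² (f(H) = (H² + H²) + H = 2*H² + H = H + 2*H²)
1/(932 + f(22)) = 1/(932 + 22*(1 + 2*22)) = 1/(932 + 22*(1 + 44)) = 1/(932 + 22*45) = 1/(932 + 990) = 1/1922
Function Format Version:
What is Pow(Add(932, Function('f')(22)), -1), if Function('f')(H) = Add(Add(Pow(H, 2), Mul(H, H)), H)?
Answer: Rational(1, 1922) ≈ 0.00052029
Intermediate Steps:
Function('f')(H) = Add(H, Mul(2, Pow(H, 2))) (Function('f')(H) = Add(Add(Pow(H, 2), Pow(H, 2)), H) = Add(Mul(2, Pow(H, 2)), H) = Add(H, Mul(2, Pow(H, 2))))
Pow(Add(932, Function('f')(22)), -1) = Pow(Add(932, Mul(22, Add(1, Mul(2, 22)))), -1) = Pow(Add(932, Mul(22, Add(1, 44))), -1) = Pow(Add(932, Mul(22, 45)), -1) = Pow(Add(932, 990), -1) = Pow(1922, -1) = Rational(1, 1922)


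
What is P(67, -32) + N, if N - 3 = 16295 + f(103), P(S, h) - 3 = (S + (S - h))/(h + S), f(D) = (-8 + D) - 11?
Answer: 573641/35 ≈ 16390.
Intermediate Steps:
f(D) = -19 + D
P(S, h) = 3 + (-h + 2*S)/(S + h) (P(S, h) = 3 + (S + (S - h))/(h + S) = 3 + (-h + 2*S)/(S + h))
N = 16382 (N = 3 + (16295 + (-19 + 103)) = 3 + (16295 + 84) = 3 + 16379 = 16382)
P(67, -32) + N = (2*(-32) + 5*67)/(67 - 32) + 16382 = (-64 + 335)/35 + 16382 = (1/35)*271 + 16382 = 271/35 + 16382 = 573641/35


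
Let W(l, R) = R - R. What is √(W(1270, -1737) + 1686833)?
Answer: √1686833 ≈ 1298.8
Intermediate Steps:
W(l, R) = 0
√(W(1270, -1737) + 1686833) = √(0 + 1686833) = √1686833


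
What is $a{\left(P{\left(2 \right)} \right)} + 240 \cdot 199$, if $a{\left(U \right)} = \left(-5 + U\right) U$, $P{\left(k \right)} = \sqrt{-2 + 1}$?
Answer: $47759 - 5 i \approx 47759.0 - 5.0 i$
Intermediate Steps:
$P{\left(k \right)} = i$ ($P{\left(k \right)} = \sqrt{-1} = i$)
$a{\left(U \right)} = U \left(-5 + U\right)$
$a{\left(P{\left(2 \right)} \right)} + 240 \cdot 199 = i \left(-5 + i\right) + 240 \cdot 199 = i \left(-5 + i\right) + 47760 = 47760 + i \left(-5 + i\right)$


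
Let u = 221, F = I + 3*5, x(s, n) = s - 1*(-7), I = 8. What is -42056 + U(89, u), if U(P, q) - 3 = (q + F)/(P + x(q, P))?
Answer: -13330557/317 ≈ -42052.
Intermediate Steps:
x(s, n) = 7 + s (x(s, n) = s + 7 = 7 + s)
F = 23 (F = 8 + 3*5 = 8 + 15 = 23)
U(P, q) = 3 + (23 + q)/(7 + P + q) (U(P, q) = 3 + (q + 23)/(P + (7 + q)) = 3 + (23 + q)/(7 + P + q))
-42056 + U(89, u) = -42056 + (44 + 3*89 + 4*221)/(7 + 89 + 221) = -42056 + (44 + 267 + 884)/317 = -42056 + (1/317)*1195 = -42056 + 1195/317 = -13330557/317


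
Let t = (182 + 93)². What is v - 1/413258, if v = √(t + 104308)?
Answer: -1/413258 + √179933 ≈ 424.19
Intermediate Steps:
t = 75625 (t = 275² = 75625)
v = √179933 (v = √(75625 + 104308) = √179933 ≈ 424.19)
v - 1/413258 = √179933 - 1/413258 = -1/413258 + √179933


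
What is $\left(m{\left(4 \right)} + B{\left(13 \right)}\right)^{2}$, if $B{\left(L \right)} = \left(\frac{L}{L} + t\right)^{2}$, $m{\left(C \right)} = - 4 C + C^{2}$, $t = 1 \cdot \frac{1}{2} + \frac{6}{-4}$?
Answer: $0$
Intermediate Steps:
$t = -1$ ($t = 1 \cdot \frac{1}{2} + 6 \left(- \frac{1}{4}\right) = \frac{1}{2} - \frac{3}{2} = -1$)
$m{\left(C \right)} = C^{2} - 4 C$
$B{\left(L \right)} = 0$ ($B{\left(L \right)} = \left(\frac{L}{L} - 1\right)^{2} = \left(1 - 1\right)^{2} = 0^{2} = 0$)
$\left(m{\left(4 \right)} + B{\left(13 \right)}\right)^{2} = \left(4 \left(-4 + 4\right) + 0\right)^{2} = \left(4 \cdot 0 + 0\right)^{2} = \left(0 + 0\right)^{2} = 0^{2} = 0$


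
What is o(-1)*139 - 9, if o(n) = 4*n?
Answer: -565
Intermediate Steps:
o(-1)*139 - 9 = (4*(-1))*139 - 9 = -4*139 - 9 = -556 - 9 = -565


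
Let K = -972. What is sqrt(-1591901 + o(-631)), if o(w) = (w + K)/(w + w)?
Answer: I*sqrt(2535329553258)/1262 ≈ 1261.7*I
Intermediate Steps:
o(w) = (-972 + w)/(2*w) (o(w) = (w - 972)/(w + w) = (-972 + w)/((2*w)) = (-972 + w)*(1/(2*w)) = (-972 + w)/(2*w))
sqrt(-1591901 + o(-631)) = sqrt(-1591901 + (1/2)*(-972 - 631)/(-631)) = sqrt(-1591901 + (1/2)*(-1/631)*(-1603)) = sqrt(-1591901 + 1603/1262) = sqrt(-2008977459/1262) = I*sqrt(2535329553258)/1262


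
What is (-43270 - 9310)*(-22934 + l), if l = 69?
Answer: 1202241700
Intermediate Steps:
(-43270 - 9310)*(-22934 + l) = (-43270 - 9310)*(-22934 + 69) = -52580*(-22865) = 1202241700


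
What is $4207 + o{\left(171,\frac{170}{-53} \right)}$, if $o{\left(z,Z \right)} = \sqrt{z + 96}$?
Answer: $4207 + \sqrt{267} \approx 4223.3$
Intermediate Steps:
$o{\left(z,Z \right)} = \sqrt{96 + z}$
$4207 + o{\left(171,\frac{170}{-53} \right)} = 4207 + \sqrt{96 + 171} = 4207 + \sqrt{267}$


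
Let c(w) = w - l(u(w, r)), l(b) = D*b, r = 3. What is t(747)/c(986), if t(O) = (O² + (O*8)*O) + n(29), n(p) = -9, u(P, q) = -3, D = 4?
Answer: 2511036/499 ≈ 5032.1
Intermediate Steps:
l(b) = 4*b
t(O) = -9 + 9*O² (t(O) = (O² + (O*8)*O) - 9 = (O² + (8*O)*O) - 9 = (O² + 8*O²) - 9 = 9*O² - 9 = -9 + 9*O²)
c(w) = 12 + w (c(w) = w - 4*(-3) = w - 1*(-12) = w + 12 = 12 + w)
t(747)/c(986) = (-9 + 9*747²)/(12 + 986) = (-9 + 9*558009)/998 = (-9 + 5022081)*(1/998) = 5022072*(1/998) = 2511036/499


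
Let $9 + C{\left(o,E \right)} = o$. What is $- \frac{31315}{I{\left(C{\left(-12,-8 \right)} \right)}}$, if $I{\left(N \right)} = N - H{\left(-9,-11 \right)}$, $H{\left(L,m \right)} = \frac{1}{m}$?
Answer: $\frac{68893}{46} \approx 1497.7$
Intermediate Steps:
$C{\left(o,E \right)} = -9 + o$
$I{\left(N \right)} = \frac{1}{11} + N$ ($I{\left(N \right)} = N - \frac{1}{-11} = N - - \frac{1}{11} = N + \frac{1}{11} = \frac{1}{11} + N$)
$- \frac{31315}{I{\left(C{\left(-12,-8 \right)} \right)}} = - \frac{31315}{\frac{1}{11} - 21} = - \frac{31315}{- \frac{230}{11}} = \left(-31315\right) \left(- \frac{11}{230}\right) = \frac{68893}{46}$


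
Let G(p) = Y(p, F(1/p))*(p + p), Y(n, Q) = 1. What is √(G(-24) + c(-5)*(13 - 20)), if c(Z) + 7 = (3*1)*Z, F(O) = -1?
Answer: √106 ≈ 10.296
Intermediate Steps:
c(Z) = -7 + 3*Z (c(Z) = -7 + (3*1)*Z = -7 + 3*Z)
G(p) = 2*p (G(p) = 1*(p + p) = 1*(2*p) = 2*p)
√(G(-24) + c(-5)*(13 - 20)) = √(2*(-24) + (-7 + 3*(-5))*(13 - 20)) = √(-48 + (-7 - 15)*(-7)) = √(-48 - 22*(-7)) = √(-48 + 154) = √106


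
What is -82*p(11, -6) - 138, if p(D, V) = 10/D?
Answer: -2338/11 ≈ -212.55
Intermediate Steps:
-82*p(11, -6) - 138 = -820/11 - 138 = -2338/11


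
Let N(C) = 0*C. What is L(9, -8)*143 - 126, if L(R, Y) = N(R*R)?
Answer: -126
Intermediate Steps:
N(C) = 0
L(R, Y) = 0
L(9, -8)*143 - 126 = 0*143 - 126 = 0 - 126 = -126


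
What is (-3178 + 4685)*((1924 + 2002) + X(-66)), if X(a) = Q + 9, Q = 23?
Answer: 5964706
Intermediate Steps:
X(a) = 32 (X(a) = 23 + 9 = 32)
(-3178 + 4685)*((1924 + 2002) + X(-66)) = (-3178 + 4685)*((1924 + 2002) + 32) = 1507*(3926 + 32) = 1507*3958 = 5964706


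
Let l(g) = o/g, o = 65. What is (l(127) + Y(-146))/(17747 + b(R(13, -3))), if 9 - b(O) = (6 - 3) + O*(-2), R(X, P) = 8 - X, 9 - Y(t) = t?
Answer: 19750/2253361 ≈ 0.0087647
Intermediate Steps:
Y(t) = 9 - t
l(g) = 65/g
b(O) = 6 + 2*O (b(O) = 9 - ((6 - 3) + O*(-2)) = 9 - (3 - 2*O) = 9 + (-3 + 2*O) = 6 + 2*O)
(l(127) + Y(-146))/(17747 + b(R(13, -3))) = (65/127 + (9 - 1*(-146)))/(17747 + (6 + 2*(8 - 1*13))) = (65*(1/127) + (9 + 146))/(17747 + (6 + 2*(8 - 13))) = (65/127 + 155)/(17747 + (6 + 2*(-5))) = 19750/(127*(17747 + (6 - 10))) = 19750/(127*(17747 - 4)) = (19750/127)/17743 = (19750/127)*(1/17743) = 19750/2253361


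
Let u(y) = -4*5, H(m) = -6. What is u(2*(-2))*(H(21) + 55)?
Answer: -980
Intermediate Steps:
u(y) = -20
u(2*(-2))*(H(21) + 55) = -20*(-6 + 55) = -20*49 = -980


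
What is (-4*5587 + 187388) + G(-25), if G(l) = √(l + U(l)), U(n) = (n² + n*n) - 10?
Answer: 165040 + 9*√15 ≈ 1.6507e+5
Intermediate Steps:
U(n) = -10 + 2*n² (U(n) = (n² + n²) - 10 = 2*n² - 10 = -10 + 2*n²)
G(l) = √(-10 + l + 2*l²) (G(l) = √(l + (-10 + 2*l²)) = √(-10 + l + 2*l²))
(-4*5587 + 187388) + G(-25) = (-4*5587 + 187388) + √(-10 - 25 + 2*(-25)²) = (-22348 + 187388) + √(-10 - 25 + 2*625) = 165040 + √(-10 - 25 + 1250) = 165040 + √1215 = 165040 + 9*√15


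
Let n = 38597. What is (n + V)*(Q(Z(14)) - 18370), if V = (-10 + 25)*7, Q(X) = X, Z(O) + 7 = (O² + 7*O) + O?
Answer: -699306438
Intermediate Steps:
Z(O) = -7 + O² + 8*O (Z(O) = -7 + ((O² + 7*O) + O) = -7 + (O² + 8*O) = -7 + O² + 8*O)
V = 105 (V = 15*7 = 105)
(n + V)*(Q(Z(14)) - 18370) = (38597 + 105)*((-7 + 14² + 8*14) - 18370) = 38702*((-7 + 196 + 112) - 18370) = 38702*(301 - 18370) = 38702*(-18069) = -699306438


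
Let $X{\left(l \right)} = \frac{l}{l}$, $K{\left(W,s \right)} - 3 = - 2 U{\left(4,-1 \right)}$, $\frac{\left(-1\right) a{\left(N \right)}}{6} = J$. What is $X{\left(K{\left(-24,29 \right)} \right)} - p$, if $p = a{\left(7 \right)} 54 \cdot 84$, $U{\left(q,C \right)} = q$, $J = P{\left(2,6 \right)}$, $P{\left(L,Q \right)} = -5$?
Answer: $-136079$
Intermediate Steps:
$J = -5$
$a{\left(N \right)} = 30$ ($a{\left(N \right)} = \left(-6\right) \left(-5\right) = 30$)
$K{\left(W,s \right)} = -5$ ($K{\left(W,s \right)} = 3 - 8 = -5$)
$X{\left(l \right)} = 1$
$p = 136080$ ($p = 30 \cdot 54 \cdot 84 = 1620 \cdot 84 = 136080$)
$X{\left(K{\left(-24,29 \right)} \right)} - p = 1 - 136080 = -136079$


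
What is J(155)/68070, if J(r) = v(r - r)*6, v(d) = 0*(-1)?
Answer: 0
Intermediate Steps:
v(d) = 0
J(r) = 0 (J(r) = 0*6 = 0)
J(155)/68070 = 0/68070 = 0*(1/68070) = 0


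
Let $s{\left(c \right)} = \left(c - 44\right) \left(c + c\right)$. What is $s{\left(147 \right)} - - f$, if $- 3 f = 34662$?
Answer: $18728$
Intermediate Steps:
$f = -11554$ ($f = \left(- \frac{1}{3}\right) 34662 = -11554$)
$s{\left(c \right)} = 2 c \left(-44 + c\right)$ ($s{\left(c \right)} = \left(-44 + c\right) 2 c = 2 c \left(-44 + c\right)$)
$s{\left(147 \right)} - - f = 2 \cdot 147 \left(-44 + 147\right) - \left(-1\right) \left(-11554\right) = 2 \cdot 147 \cdot 103 - 11554 = 30282 - 11554 = 18728$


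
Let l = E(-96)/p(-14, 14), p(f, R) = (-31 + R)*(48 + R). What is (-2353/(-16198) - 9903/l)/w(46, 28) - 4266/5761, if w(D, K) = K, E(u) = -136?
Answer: -157446439459/57425648 ≈ -2741.7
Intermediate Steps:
l = 4/31 (l = -136/(-1488 + 14² + 17*14) = -136/(-1488 + 196 + 238) = -136/(-1054) = -136*(-1/1054) = 4/31 ≈ 0.12903)
(-2353/(-16198) - 9903/l)/w(46, 28) - 4266/5761 = (-2353/(-16198) - 9903/4/31)/28 - 4266/5761 = (-2353*(-1/16198) - 9903*31/4)*(1/28) - 4266*1/5761 = (181/1246 - 306993/4)*(1/28) - 4266/5761 = -191256277/2492*1/28 - 4266/5761 = -191256277/69776 - 4266/5761 = -157446439459/57425648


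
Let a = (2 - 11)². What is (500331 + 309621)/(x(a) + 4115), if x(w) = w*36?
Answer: 809952/7031 ≈ 115.20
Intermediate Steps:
a = 81 (a = (-9)² = 81)
x(w) = 36*w
(500331 + 309621)/(x(a) + 4115) = (500331 + 309621)/(36*81 + 4115) = 809952/(2916 + 4115) = 809952/7031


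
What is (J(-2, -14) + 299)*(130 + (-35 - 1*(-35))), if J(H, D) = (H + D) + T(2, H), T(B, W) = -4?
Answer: 36270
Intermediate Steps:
J(H, D) = -4 + D + H (J(H, D) = (H + D) - 4 = (D + H) - 4 = -4 + D + H)
(J(-2, -14) + 299)*(130 + (-35 - 1*(-35))) = ((-4 - 14 - 2) + 299)*(130 + (-35 - 1*(-35))) = (-20 + 299)*(130 + (-35 + 35)) = 279*(130 + 0) = 279*130 = 36270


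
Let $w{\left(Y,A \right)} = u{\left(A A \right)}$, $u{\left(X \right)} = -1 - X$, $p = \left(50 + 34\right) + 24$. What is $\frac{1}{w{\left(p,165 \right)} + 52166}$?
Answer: $\frac{1}{24940} \approx 4.0096 \cdot 10^{-5}$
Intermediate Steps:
$p = 108$ ($p = 84 + 24 = 108$)
$w{\left(Y,A \right)} = -1 - A^{2}$ ($w{\left(Y,A \right)} = -1 - A A = -1 - A^{2}$)
$\frac{1}{w{\left(p,165 \right)} + 52166} = \frac{1}{\left(-1 - 165^{2}\right) + 52166} = \frac{1}{\left(-1 - 27225\right) + 52166} = \frac{1}{-27226 + 52166} = \frac{1}{24940}$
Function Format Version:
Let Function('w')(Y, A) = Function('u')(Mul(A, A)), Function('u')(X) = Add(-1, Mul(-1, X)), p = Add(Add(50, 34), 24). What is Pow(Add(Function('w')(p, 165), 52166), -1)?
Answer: Rational(1, 24940) ≈ 4.0096e-5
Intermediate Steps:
p = 108 (p = Add(84, 24) = 108)
Function('w')(Y, A) = Add(-1, Mul(-1, Pow(A, 2))) (Function('w')(Y, A) = Add(-1, Mul(-1, Mul(A, A))) = Add(-1, Mul(-1, Pow(A, 2))))
Pow(Add(Function('w')(p, 165), 52166), -1) = Pow(Add(Add(-1, Mul(-1, Pow(165, 2))), 52166), -1) = Pow(Add(Add(-1, Mul(-1, 27225)), 52166), -1) = Pow(Add(Add(-1, -27225), 52166), -1) = Pow(Add(-27226, 52166), -1) = Pow(24940, -1) = Rational(1, 24940)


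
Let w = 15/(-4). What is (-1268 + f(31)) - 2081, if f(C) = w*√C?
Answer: -3349 - 15*√31/4 ≈ -3369.9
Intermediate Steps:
w = -15/4 (w = 15*(-¼) = -15/4 ≈ -3.7500)
f(C) = -15*√C/4
(-1268 + f(31)) - 2081 = (-1268 - 15*√31/4) - 2081 = -3349 - 15*√31/4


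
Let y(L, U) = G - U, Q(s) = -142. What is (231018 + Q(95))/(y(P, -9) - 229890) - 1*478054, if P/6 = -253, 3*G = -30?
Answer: -109900542990/229891 ≈ -4.7806e+5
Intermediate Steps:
G = -10 (G = (1/3)*(-30) = -10)
P = -1518 (P = 6*(-253) = -1518)
y(L, U) = -10 - U
(231018 + Q(95))/(y(P, -9) - 229890) - 1*478054 = (231018 - 142)/((-10 - 1*(-9)) - 229890) - 1*478054 = 230876/((-10 + 9) - 229890) - 478054 = 230876/(-1 - 229890) - 478054 = 230876/(-229891) - 478054 = 230876*(-1/229891) - 478054 = -230876/229891 - 478054 = -109900542990/229891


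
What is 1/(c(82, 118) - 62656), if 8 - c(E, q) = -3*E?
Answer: -1/62402 ≈ -1.6025e-5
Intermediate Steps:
c(E, q) = 8 + 3*E (c(E, q) = 8 - (-3)*E = 8 + 3*E)
1/(c(82, 118) - 62656) = 1/((8 + 3*82) - 62656) = 1/((8 + 246) - 62656) = 1/(254 - 62656) = 1/(-62402) = -1/62402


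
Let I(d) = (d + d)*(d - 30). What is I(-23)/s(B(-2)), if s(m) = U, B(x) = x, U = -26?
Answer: -1219/13 ≈ -93.769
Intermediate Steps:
I(d) = 2*d*(-30 + d) (I(d) = (2*d)*(-30 + d) = 2*d*(-30 + d))
s(m) = -26
I(-23)/s(B(-2)) = (2*(-23)*(-30 - 23))/(-26) = (2*(-23)*(-53))*(-1/26) = 2438*(-1/26) = -1219/13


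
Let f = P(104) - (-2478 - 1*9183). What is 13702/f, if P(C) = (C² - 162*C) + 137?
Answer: 221/93 ≈ 2.3763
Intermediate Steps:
P(C) = 137 + C² - 162*C
f = 5766 (f = (137 + 104² - 162*104) - (-2478 - 1*9183) = (137 + 10816 - 16848) - (-2478 - 9183) = -5895 - 1*(-11661) = -5895 + 11661 = 5766)
13702/f = 13702/5766 = 13702*(1/5766) = 221/93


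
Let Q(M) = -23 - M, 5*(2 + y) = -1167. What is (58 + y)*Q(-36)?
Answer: -11531/5 ≈ -2306.2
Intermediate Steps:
y = -1177/5 (y = -2 + (⅕)*(-1167) = -2 - 1167/5 = -1177/5 ≈ -235.40)
(58 + y)*Q(-36) = (58 - 1177/5)*(-23 - 1*(-36)) = -887*(-23 + 36)/5 = -887/5*13 = -11531/5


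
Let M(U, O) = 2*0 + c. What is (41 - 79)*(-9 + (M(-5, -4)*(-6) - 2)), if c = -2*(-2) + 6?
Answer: 2698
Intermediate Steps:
c = 10 (c = 4 + 6 = 10)
M(U, O) = 10 (M(U, O) = 2*0 + 10 = 0 + 10 = 10)
(41 - 79)*(-9 + (M(-5, -4)*(-6) - 2)) = (41 - 79)*(-9 + (10*(-6) - 2)) = -38*(-9 + (-60 - 2)) = -38*(-9 - 62) = -38*(-71) = 2698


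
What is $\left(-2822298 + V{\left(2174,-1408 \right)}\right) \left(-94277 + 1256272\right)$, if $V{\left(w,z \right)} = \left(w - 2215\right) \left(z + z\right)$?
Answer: $-3145336869790$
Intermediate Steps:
$V{\left(w,z \right)} = 2 z \left(-2215 + w\right)$ ($V{\left(w,z \right)} = \left(-2215 + w\right) 2 z = 2 z \left(-2215 + w\right)$)
$\left(-2822298 + V{\left(2174,-1408 \right)}\right) \left(-94277 + 1256272\right) = \left(-2822298 + 2 \left(-1408\right) \left(-2215 + 2174\right)\right) \left(-94277 + 1256272\right) = \left(-2822298 + 2 \left(-1408\right) \left(-41\right)\right) 1161995 = \left(-2822298 + 115456\right) 1161995 = \left(-2706842\right) 1161995 = -3145336869790$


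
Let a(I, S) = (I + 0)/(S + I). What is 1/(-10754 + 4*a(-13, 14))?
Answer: -1/10806 ≈ -9.2541e-5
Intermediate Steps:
a(I, S) = I/(I + S)
1/(-10754 + 4*a(-13, 14)) = 1/(-10754 + 4*(-13/(-13 + 14))) = 1/(-10754 + 4*(-13/1)) = 1/(-10754 + 4*(-13*1)) = 1/(-10754 + 4*(-13)) = 1/(-10754 - 52) = 1/(-10806) = -1/10806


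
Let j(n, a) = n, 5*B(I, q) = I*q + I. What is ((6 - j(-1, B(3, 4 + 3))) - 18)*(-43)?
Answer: 473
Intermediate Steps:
B(I, q) = I/5 + I*q/5 (B(I, q) = (I*q + I)/5 = (I + I*q)/5 = I/5 + I*q/5)
((6 - j(-1, B(3, 4 + 3))) - 18)*(-43) = ((6 - 1*(-1)) - 18)*(-43) = ((6 + 1) - 18)*(-43) = (7 - 18)*(-43) = -11*(-43) = 473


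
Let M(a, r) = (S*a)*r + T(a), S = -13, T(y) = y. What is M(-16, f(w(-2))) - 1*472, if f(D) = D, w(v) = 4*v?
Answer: -2152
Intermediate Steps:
M(a, r) = a - 13*a*r (M(a, r) = (-13*a)*r + a = -13*a*r + a = a - 13*a*r)
M(-16, f(w(-2))) - 1*472 = -16*(1 - 52*(-2)) - 1*472 = -16*(1 - 13*(-8)) - 472 = -16*(1 + 104) - 472 = -16*105 - 472 = -1680 - 472 = -2152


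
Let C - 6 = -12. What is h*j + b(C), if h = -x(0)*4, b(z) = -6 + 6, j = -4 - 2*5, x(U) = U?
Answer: 0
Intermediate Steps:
C = -6 (C = 6 - 12 = -6)
j = -14 (j = -4 - 10 = -14)
b(z) = 0
h = 0 (h = -1*0*4 = 0*4 = 0)
h*j + b(C) = 0*(-14) + 0 = 0 + 0 = 0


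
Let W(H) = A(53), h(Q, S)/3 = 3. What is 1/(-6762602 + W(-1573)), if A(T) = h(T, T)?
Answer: -1/6762593 ≈ -1.4787e-7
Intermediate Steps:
h(Q, S) = 9 (h(Q, S) = 3*3 = 9)
A(T) = 9
W(H) = 9
1/(-6762602 + W(-1573)) = 1/(-6762602 + 9) = 1/(-6762593) = -1/6762593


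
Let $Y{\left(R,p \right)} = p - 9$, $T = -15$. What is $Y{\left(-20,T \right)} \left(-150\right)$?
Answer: $3600$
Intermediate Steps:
$Y{\left(R,p \right)} = -9 + p$
$Y{\left(-20,T \right)} \left(-150\right) = \left(-9 - 15\right) \left(-150\right) = \left(-24\right) \left(-150\right) = 3600$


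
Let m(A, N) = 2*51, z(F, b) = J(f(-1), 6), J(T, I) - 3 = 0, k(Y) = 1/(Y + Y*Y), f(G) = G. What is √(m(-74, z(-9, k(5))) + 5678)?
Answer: 34*√5 ≈ 76.026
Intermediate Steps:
k(Y) = 1/(Y + Y²)
J(T, I) = 3 (J(T, I) = 3 + 0 = 3)
z(F, b) = 3
m(A, N) = 102
√(m(-74, z(-9, k(5))) + 5678) = √(102 + 5678) = √5780 = 34*√5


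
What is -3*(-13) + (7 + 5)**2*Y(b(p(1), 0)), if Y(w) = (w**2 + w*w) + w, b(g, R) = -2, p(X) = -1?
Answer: 903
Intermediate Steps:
Y(w) = w + 2*w**2 (Y(w) = (w**2 + w**2) + w = 2*w**2 + w = w + 2*w**2)
-3*(-13) + (7 + 5)**2*Y(b(p(1), 0)) = -3*(-13) + (7 + 5)**2*(-2*(1 + 2*(-2))) = 39 + 12**2*(-2*(1 - 4)) = 39 + 144*(-2*(-3)) = 39 + 144*6 = 39 + 864 = 903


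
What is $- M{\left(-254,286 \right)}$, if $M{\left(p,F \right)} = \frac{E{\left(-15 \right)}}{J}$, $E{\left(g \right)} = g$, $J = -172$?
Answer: $- \frac{15}{172} \approx -0.087209$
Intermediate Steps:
$M{\left(p,F \right)} = \frac{15}{172}$ ($M{\left(p,F \right)} = - \frac{15}{-172} = \left(-15\right) \left(- \frac{1}{172}\right) = \frac{15}{172}$)
$- M{\left(-254,286 \right)} = \left(-1\right) \frac{15}{172} = - \frac{15}{172}$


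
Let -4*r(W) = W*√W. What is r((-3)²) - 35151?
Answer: -140631/4 ≈ -35158.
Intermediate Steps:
r(W) = -W^(3/2)/4 (r(W) = -W*√W/4 = -W^(3/2)/4)
r((-3)²) - 35151 = -((-3)²)^(3/2)/4 - 35151 = -9^(3/2)/4 - 35151 = -¼*27 - 35151 = -27/4 - 35151 = -140631/4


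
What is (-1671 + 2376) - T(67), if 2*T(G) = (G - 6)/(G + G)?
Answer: 188879/268 ≈ 704.77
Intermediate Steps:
T(G) = (-6 + G)/(4*G) (T(G) = ((G - 6)/(G + G))/2 = ((-6 + G)/((2*G)))/2 = ((-6 + G)*(1/(2*G)))/2 = ((-6 + G)/(2*G))/2 = (-6 + G)/(4*G))
(-1671 + 2376) - T(67) = (-1671 + 2376) - (-6 + 67)/(4*67) = 705 - 61/(4*67) = 705 - 1*61/268 = 705 - 61/268 = 188879/268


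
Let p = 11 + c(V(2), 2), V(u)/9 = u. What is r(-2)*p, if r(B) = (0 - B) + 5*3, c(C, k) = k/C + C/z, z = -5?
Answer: 5746/45 ≈ 127.69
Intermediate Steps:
V(u) = 9*u
c(C, k) = -C/5 + k/C (c(C, k) = k/C + C/(-5) = k/C + C*(-⅕) = k/C - C/5 = -C/5 + k/C)
r(B) = 15 - B (r(B) = -B + 15 = 15 - B)
p = 338/45 (p = 11 + (-9*2/5 + 2/((9*2))) = 11 + (-⅕*18 + 2/18) = 11 + (-18/5 + 2*(1/18)) = 11 + (-18/5 + ⅑) = 11 - 157/45 = 338/45 ≈ 7.5111)
r(-2)*p = (15 - 1*(-2))*(338/45) = (15 + 2)*(338/45) = 17*(338/45) = 5746/45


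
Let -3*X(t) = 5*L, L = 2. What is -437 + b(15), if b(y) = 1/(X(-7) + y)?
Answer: -15292/35 ≈ -436.91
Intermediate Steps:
X(t) = -10/3 (X(t) = -5*2/3 = -1/3*10 = -10/3)
b(y) = 1/(-10/3 + y)
-437 + b(15) = -437 + 3/(-10 + 3*15) = -437 + 3/(-10 + 45) = -437 + 3/35 = -15292/35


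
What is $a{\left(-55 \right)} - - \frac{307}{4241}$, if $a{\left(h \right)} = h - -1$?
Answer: $- \frac{228707}{4241} \approx -53.928$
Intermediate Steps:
$a{\left(h \right)} = 1 + h$ ($a{\left(h \right)} = h + 1 = 1 + h$)
$a{\left(-55 \right)} - - \frac{307}{4241} = \left(1 - 55\right) - - \frac{307}{4241} = -54 - \left(-307\right) \frac{1}{4241} = -54 - - \frac{307}{4241} = -54 + \frac{307}{4241} = - \frac{228707}{4241}$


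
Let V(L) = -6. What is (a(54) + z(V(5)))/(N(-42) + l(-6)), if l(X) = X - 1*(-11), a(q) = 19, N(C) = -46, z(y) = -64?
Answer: 45/41 ≈ 1.0976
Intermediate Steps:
l(X) = 11 + X (l(X) = X + 11 = 11 + X)
(a(54) + z(V(5)))/(N(-42) + l(-6)) = (19 - 64)/(-46 + (11 - 6)) = -45/(-46 + 5) = -45/(-41) = -45*(-1/41) = 45/41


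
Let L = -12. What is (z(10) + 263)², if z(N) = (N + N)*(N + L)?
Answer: 49729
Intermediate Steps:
z(N) = 2*N*(-12 + N) (z(N) = (N + N)*(N - 12) = (2*N)*(-12 + N) = 2*N*(-12 + N))
(z(10) + 263)² = (2*10*(-12 + 10) + 263)² = (2*10*(-2) + 263)² = (-40 + 263)² = 223² = 49729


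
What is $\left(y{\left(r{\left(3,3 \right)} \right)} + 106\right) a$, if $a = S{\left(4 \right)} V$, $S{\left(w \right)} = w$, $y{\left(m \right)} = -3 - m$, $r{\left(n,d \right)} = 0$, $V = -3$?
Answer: $-1236$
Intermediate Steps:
$a = -12$ ($a = 4 \left(-3\right) = -12$)
$\left(y{\left(r{\left(3,3 \right)} \right)} + 106\right) a = \left(\left(-3 - 0\right) + 106\right) \left(-12\right) = \left(\left(-3 + 0\right) + 106\right) \left(-12\right) = \left(-3 + 106\right) \left(-12\right) = 103 \left(-12\right) = -1236$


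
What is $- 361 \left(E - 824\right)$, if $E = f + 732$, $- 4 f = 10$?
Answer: $\frac{68229}{2} \approx 34115.0$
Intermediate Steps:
$f = - \frac{5}{2}$ ($f = \left(- \frac{1}{4}\right) 10 = - \frac{5}{2} \approx -2.5$)
$E = \frac{1459}{2}$ ($E = - \frac{5}{2} + 732 = \frac{1459}{2} \approx 729.5$)
$- 361 \left(E - 824\right) = - 361 \left(\frac{1459}{2} - 824\right) = \left(-361\right) \left(- \frac{189}{2}\right) = \frac{68229}{2}$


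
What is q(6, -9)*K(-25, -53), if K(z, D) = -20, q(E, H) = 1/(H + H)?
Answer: 10/9 ≈ 1.1111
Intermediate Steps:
q(E, H) = 1/(2*H)
q(6, -9)*K(-25, -53) = ((½)/(-9))*(-20) = ((½)*(-⅑))*(-20) = -1/18*(-20) = 10/9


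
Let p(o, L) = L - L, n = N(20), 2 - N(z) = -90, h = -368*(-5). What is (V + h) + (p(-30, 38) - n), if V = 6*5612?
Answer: 35420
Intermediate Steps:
h = 1840
N(z) = 92 (N(z) = 2 - 1*(-90) = 2 + 90 = 92)
n = 92
V = 33672
p(o, L) = 0
(V + h) + (p(-30, 38) - n) = (33672 + 1840) + (0 - 1*92) = 35512 + (0 - 92) = 35512 - 92 = 35420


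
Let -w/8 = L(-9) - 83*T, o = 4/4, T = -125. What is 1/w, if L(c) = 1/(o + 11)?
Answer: -3/249002 ≈ -1.2048e-5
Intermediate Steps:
o = 1 (o = 4*(¼) = 1)
L(c) = 1/12 (L(c) = 1/(1 + 11) = 1/12)
w = -249002/3 (w = -8*(1/12 - 83*(-125)) = -8*(1/12 + 10375) = -8*124501/12 = -249002/3 ≈ -83001.)
1/w = 1/(-249002/3) = -3/249002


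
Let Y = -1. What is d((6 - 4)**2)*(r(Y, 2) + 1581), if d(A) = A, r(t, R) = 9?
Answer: 6360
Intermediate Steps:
d((6 - 4)**2)*(r(Y, 2) + 1581) = (6 - 4)**2*(9 + 1581) = 2**2*1590 = 4*1590 = 6360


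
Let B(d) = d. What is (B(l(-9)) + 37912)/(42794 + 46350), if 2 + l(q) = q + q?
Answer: 9473/22286 ≈ 0.42507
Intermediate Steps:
l(q) = -2 + 2*q (l(q) = -2 + (q + q) = -2 + 2*q)
(B(l(-9)) + 37912)/(42794 + 46350) = ((-2 + 2*(-9)) + 37912)/(42794 + 46350) = ((-2 - 18) + 37912)/89144 = (-20 + 37912)*(1/89144) = 37892*(1/89144) = 9473/22286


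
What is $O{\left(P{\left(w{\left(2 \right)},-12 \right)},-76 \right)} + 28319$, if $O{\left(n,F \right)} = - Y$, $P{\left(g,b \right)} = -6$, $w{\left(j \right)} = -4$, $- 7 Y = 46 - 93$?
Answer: $\frac{198186}{7} \approx 28312.0$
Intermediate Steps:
$Y = \frac{47}{7}$ ($Y = - \frac{46 - 93}{7} = \left(- \frac{1}{7}\right) \left(-47\right) = \frac{47}{7} \approx 6.7143$)
$O{\left(n,F \right)} = - \frac{47}{7}$ ($O{\left(n,F \right)} = \left(-1\right) \frac{47}{7} = - \frac{47}{7}$)
$O{\left(P{\left(w{\left(2 \right)},-12 \right)},-76 \right)} + 28319 = - \frac{47}{7} + 28319 = \frac{198186}{7}$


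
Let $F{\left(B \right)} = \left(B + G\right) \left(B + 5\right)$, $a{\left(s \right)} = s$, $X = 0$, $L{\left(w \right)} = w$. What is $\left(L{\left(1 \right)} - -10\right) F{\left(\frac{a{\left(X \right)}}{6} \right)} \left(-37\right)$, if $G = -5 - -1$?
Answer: $8140$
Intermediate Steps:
$G = -4$ ($G = -5 + 1 = -4$)
$F{\left(B \right)} = \left(-4 + B\right) \left(5 + B\right)$ ($F{\left(B \right)} = \left(B - 4\right) \left(B + 5\right) = \left(-4 + B\right) \left(5 + B\right)$)
$\left(L{\left(1 \right)} - -10\right) F{\left(\frac{a{\left(X \right)}}{6} \right)} \left(-37\right) = \left(1 - -10\right) \left(-20 + \frac{0}{6} + \left(\frac{0}{6}\right)^{2}\right) \left(-37\right) = \left(1 + 10\right) \left(-20 + 0 \cdot \frac{1}{6} + \left(0 \cdot \frac{1}{6}\right)^{2}\right) \left(-37\right) = 11 \left(-20 + 0 + 0^{2}\right) \left(-37\right) = 11 \left(-20 + 0 + 0\right) \left(-37\right) = 11 \left(-20\right) \left(-37\right) = \left(-220\right) \left(-37\right) = 8140$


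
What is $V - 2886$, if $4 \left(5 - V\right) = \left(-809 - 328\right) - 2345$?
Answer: $- \frac{4021}{2} \approx -2010.5$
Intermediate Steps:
$V = \frac{1751}{2}$ ($V = 5 - \frac{\left(-809 - 328\right) - 2345}{4} = 5 - \frac{-1137 - 2345}{4} = 5 - - \frac{1741}{2} = 5 + \frac{1741}{2} = \frac{1751}{2} \approx 875.5$)
$V - 2886 = \frac{1751}{2} - 2886 = - \frac{4021}{2}$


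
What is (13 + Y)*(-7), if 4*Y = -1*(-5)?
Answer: -399/4 ≈ -99.750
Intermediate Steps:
Y = 5/4 (Y = (-1*(-5))/4 = (¼)*5 = 5/4 ≈ 1.2500)
(13 + Y)*(-7) = (13 + 5/4)*(-7) = (57/4)*(-7) = -399/4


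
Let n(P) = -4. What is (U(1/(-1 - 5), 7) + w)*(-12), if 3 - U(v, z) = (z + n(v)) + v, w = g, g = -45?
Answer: 538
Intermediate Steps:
w = -45
U(v, z) = 7 - v - z (U(v, z) = 3 - ((z - 4) + v) = 3 - ((-4 + z) + v) = 3 - (-4 + v + z) = 3 + (4 - v - z) = 7 - v - z)
(U(1/(-1 - 5), 7) + w)*(-12) = ((7 - 1/(-1 - 5) - 1*7) - 45)*(-12) = ((7 - 1/(-6) - 7) - 45)*(-12) = ((7 - 1*(-⅙) - 7) - 45)*(-12) = ((7 + ⅙ - 7) - 45)*(-12) = (⅙ - 45)*(-12) = -269/6*(-12) = 538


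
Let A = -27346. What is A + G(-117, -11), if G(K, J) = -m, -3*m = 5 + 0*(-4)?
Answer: -82033/3 ≈ -27344.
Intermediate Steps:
m = -5/3 (m = -(5 + 0*(-4))/3 = -(5 + 0)/3 = -⅓*5 = -5/3 ≈ -1.6667)
G(K, J) = 5/3 (G(K, J) = -1*(-5/3) = 5/3)
A + G(-117, -11) = -27346 + 5/3 = -82033/3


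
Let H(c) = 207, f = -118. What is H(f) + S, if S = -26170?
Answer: -25963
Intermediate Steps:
H(f) + S = 207 - 26170 = -25963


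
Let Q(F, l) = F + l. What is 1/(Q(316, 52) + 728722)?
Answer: 1/729090 ≈ 1.3716e-6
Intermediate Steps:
1/(Q(316, 52) + 728722) = 1/((316 + 52) + 728722) = 1/(368 + 728722) = 1/729090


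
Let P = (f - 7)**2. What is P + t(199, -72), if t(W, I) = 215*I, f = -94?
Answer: -5279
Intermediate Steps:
P = 10201 (P = (-94 - 7)**2 = (-101)**2 = 10201)
P + t(199, -72) = 10201 + 215*(-72) = 10201 - 15480 = -5279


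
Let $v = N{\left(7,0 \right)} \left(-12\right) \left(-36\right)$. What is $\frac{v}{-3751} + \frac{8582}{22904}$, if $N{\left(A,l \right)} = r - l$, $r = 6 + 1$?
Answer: $- \frac{2647901}{6136636} \approx -0.43149$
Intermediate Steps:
$r = 7$
$N{\left(A,l \right)} = 7 - l$
$v = 3024$ ($v = \left(7 - 0\right) \left(-12\right) \left(-36\right) = \left(7 + 0\right) \left(-12\right) \left(-36\right) = 7 \left(-12\right) \left(-36\right) = \left(-84\right) \left(-36\right) = 3024$)
$\frac{v}{-3751} + \frac{8582}{22904} = \frac{3024}{-3751} + \frac{8582}{22904} = 3024 \left(- \frac{1}{3751}\right) + 8582 \cdot \frac{1}{22904} = - \frac{3024}{3751} + \frac{613}{1636} = - \frac{2647901}{6136636}$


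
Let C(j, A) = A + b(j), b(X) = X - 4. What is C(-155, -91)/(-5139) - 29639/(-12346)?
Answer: 155401321/63446094 ≈ 2.4493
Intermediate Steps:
b(X) = -4 + X
C(j, A) = -4 + A + j (C(j, A) = A + (-4 + j) = -4 + A + j)
C(-155, -91)/(-5139) - 29639/(-12346) = (-4 - 91 - 155)/(-5139) - 29639/(-12346) = -250*(-1/5139) - 29639*(-1/12346) = 250/5139 + 29639/12346 = 155401321/63446094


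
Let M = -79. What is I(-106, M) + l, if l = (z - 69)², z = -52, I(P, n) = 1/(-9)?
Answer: 131768/9 ≈ 14641.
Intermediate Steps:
I(P, n) = -⅑
l = 14641 (l = (-52 - 69)² = (-121)² = 14641)
I(-106, M) + l = -⅑ + 14641 = 131768/9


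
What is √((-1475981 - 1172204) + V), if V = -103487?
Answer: 2*I*√687918 ≈ 1658.8*I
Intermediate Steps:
√((-1475981 - 1172204) + V) = √((-1475981 - 1172204) - 103487) = √(-2648185 - 103487) = √(-2751672) = 2*I*√687918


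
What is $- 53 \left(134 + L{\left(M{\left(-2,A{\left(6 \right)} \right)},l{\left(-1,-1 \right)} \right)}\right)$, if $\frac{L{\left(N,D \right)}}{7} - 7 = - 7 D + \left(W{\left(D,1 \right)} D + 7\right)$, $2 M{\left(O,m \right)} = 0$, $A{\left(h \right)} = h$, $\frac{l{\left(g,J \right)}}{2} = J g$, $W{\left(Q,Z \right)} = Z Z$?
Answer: $-7844$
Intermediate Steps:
$W{\left(Q,Z \right)} = Z^{2}$
$l{\left(g,J \right)} = 2 J g$
$M{\left(O,m \right)} = 0$ ($M{\left(O,m \right)} = \frac{1}{2} \cdot 0 = 0$)
$L{\left(N,D \right)} = 98 - 42 D$ ($L{\left(N,D \right)} = 49 + 7 \left(- 7 D + \left(1^{2} D + 7\right)\right) = 49 + 7 \left(- 7 D + \left(1 D + 7\right)\right) = 49 + 7 \left(- 7 D + \left(D + 7\right)\right) = 49 + 7 \left(- 7 D + \left(7 + D\right)\right) = 49 + 7 \left(7 - 6 D\right) = 49 - \left(-49 + 42 D\right) = 98 - 42 D$)
$- 53 \left(134 + L{\left(M{\left(-2,A{\left(6 \right)} \right)},l{\left(-1,-1 \right)} \right)}\right) = - 53 \left(134 + \left(98 - 42 \cdot 2 \left(-1\right) \left(-1\right)\right)\right) = - 53 \left(134 + \left(98 - 84\right)\right) = - 53 \left(134 + 14\right) = \left(-53\right) 148 = -7844$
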